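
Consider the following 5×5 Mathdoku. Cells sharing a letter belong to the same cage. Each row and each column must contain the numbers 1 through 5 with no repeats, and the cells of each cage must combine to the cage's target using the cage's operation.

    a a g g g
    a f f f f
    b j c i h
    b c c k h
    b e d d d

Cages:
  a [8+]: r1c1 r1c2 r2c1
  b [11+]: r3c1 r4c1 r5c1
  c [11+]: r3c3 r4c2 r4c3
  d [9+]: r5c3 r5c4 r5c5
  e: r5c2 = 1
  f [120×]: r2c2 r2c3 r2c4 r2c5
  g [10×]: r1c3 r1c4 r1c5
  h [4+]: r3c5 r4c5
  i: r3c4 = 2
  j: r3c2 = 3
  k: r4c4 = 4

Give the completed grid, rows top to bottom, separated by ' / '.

Cage j is a single given cell, which forces r3c2 = 3.
I is a freebie, leaving r3c4 = 2.
Row 3 already has 3, which forces r3c5 = 1.
Cage k is given, which forces r4c4 = 4.
Column 5 now contains 1, which forces r4c5 = 3.
E is a freebie, leaving r5c2 = 1.
The 3 cells of cage d must have sum 9, so r5c4 = 3.
The 4 cells of cage f must have product 120; hence r2c3 = 3.
Column 4 already has 3, so r2c4 = 5.
Column 4 already has 5, so r1c4 = 1.
The only place for 3 in row 1 is r1c1.
Cage a needs sum 8, which forces r1c2 = 4.
Cage a needs sum 8, which forces r2c1 = 1.
Column 2 already has 4, which forces r2c2 = 2.
Row 2 now contains 2; hence r2c5 = 4.
Column 2 now contains 2, which forces r4c2 = 5.
Column 5 already has 4, leaving r5c5 = 2.
Cage g needs product 10, which forces r1c3 = 2.
Column 5 now contains 2, which forces r1c5 = 5.
Row 4 now contains 5, which forces r4c1 = 2.
Column 3 now contains 2; hence r4c3 = 1.
Row 5 now contains 2, so r5c3 = 4.
Cage b has sum 11, so r3c1 = 4.
Column 3 already has 4; hence r3c3 = 5.
Row 5 already has 4, leaving r5c1 = 5.

3 4 2 1 5 / 1 2 3 5 4 / 4 3 5 2 1 / 2 5 1 4 3 / 5 1 4 3 2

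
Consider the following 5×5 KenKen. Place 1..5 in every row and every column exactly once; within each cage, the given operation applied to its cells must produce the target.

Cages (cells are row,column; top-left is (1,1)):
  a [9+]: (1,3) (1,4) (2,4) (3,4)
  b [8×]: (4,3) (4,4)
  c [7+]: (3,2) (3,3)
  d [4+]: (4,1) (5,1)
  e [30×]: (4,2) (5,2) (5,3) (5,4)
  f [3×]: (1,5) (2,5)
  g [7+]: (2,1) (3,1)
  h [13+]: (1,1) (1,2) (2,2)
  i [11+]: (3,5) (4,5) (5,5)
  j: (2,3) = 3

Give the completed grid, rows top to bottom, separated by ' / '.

4 5 1 2 3 / 2 4 3 5 1 / 5 3 4 1 2 / 3 1 2 4 5 / 1 2 5 3 4

Cage j is a single given cell; hence (2,3) = 3.
Row 2 now contains 3, which forces (2,5) = 1.
Column 5 already has 1; hence (1,5) = 3.
The 3 cells of cage h must have sum 13, leaving (1,1) = 4.
Row 1 already has 3, so (1,2) = 5.
Cage h has sum 13, so (2,2) = 4.
The only place for 1 in row 3 is (3,4).
The 4 cells of cage a must have sum 9; hence (1,3) = 1.
1 is placed in column 4, so (1,4) = 2.
Cage a has sum 9, so (2,4) = 5.
2 is placed in column 4, leaving (4,4) = 4.
Column 4 already has 5, leaving (5,4) = 3.
5 is placed in row 2, leaving (2,1) = 2.
The two cells of cage g must have sum 7, so (3,1) = 5.
Row 3 already has 5, which forces (3,3) = 4.
Row 3 already has 4, so (3,5) = 2.
The two cells of cage d must have sum 4, which forces (4,1) = 3.
4 is placed in row 4, leaving (4,3) = 2.
Column 5 now contains 2, leaving (4,5) = 5.
Row 5 now contains 3; hence (5,1) = 1.
Row 5 now contains 1; hence (5,2) = 2.
Cage e has product 30, so (5,3) = 5.
5 is placed in column 5, so (5,5) = 4.
Row 3 already has 2; hence (3,2) = 3.
Row 4 now contains 2; hence (4,2) = 1.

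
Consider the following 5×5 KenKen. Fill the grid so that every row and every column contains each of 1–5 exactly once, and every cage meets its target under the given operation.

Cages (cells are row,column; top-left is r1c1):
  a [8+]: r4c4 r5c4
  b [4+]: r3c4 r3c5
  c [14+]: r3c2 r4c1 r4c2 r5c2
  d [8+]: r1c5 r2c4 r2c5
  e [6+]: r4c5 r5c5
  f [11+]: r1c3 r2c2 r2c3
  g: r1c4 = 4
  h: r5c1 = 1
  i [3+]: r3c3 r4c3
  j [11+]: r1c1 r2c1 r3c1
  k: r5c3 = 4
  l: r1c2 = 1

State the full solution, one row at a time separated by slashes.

2 1 3 4 5 / 4 3 5 2 1 / 5 4 2 1 3 / 3 2 1 5 4 / 1 5 4 3 2

L is a freebie, which forces r1c2 = 1.
G is a freebie; hence r1c4 = 4.
Cage h is a single given cell, leaving r5c1 = 1.
Cage k is a single given cell, so r5c3 = 4.
The only place for 3 in column 1 is r4c1.
Row 4 now contains 3, which forces r4c4 = 5.
Cage a needs two cells with sum 8, which forces r5c4 = 3.
Column 4 already has 3, leaving r3c4 = 1.
The two cells of cage b must have sum 4; hence r3c5 = 3.
1 is placed in column 4, which forces r2c4 = 2.
1 is placed in row 3, leaving r3c3 = 2.
Cage i needs two cells with sum 3, which forces r4c3 = 1.
1 is placed in row 4; hence r4c5 = 4.
The 3 cells of cage j must have sum 11, so r1c1 = 2.
Cage f has sum 11; hence r1c3 = 3.
Cage d has sum 8, which forces r1c5 = 5.
Cage f has sum 11; hence r2c2 = 3.
Column 3 already has 1; hence r2c3 = 5.
Column 5 already has 4, so r2c5 = 1.
Cage c needs sum 14, leaving r3c2 = 4.
Row 4 already has 4, so r4c2 = 2.
The 4 cells of cage c must have sum 14, so r5c2 = 5.
The two cells of cage e must have sum 6, which forces r5c5 = 2.
5 is placed in row 2, so r2c1 = 4.
Row 3 now contains 4; hence r3c1 = 5.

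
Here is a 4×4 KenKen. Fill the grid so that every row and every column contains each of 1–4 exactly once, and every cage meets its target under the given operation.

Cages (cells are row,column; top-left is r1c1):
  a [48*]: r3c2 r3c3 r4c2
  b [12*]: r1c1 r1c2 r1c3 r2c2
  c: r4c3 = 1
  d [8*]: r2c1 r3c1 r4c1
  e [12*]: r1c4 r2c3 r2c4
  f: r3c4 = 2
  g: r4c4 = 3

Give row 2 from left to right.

The 3 cells of cage a must have product 48, leaving r3c2 = 3.
The 3 cells of cage a must have product 48; hence r3c3 = 4.
F is a freebie; hence r3c4 = 2.
The 3 cells of cage a must have product 48, leaving r4c2 = 4.
C is a freebie, leaving r4c3 = 1.
G is a freebie, leaving r4c4 = 3.
Column 2 already has 4, leaving r1c2 = 1.
1 is placed in row 1; hence r1c4 = 4.
Cage d has product 8, which forces r2c1 = 4.
The 4 cells of cage b must have product 12, leaving r2c2 = 2.
Cage e needs product 12, leaving r2c3 = 3.
Column 4 already has 4, leaving r2c4 = 1.
Row 3 already has 2, so r3c1 = 1.
1 is placed in row 4, so r4c1 = 2.
2 is placed in column 1; hence r1c1 = 3.
Column 3 now contains 3; hence r1c3 = 2.
Filled in: 3 1 2 4 / 4 2 3 1 / 1 3 4 2 / 2 4 1 3.

4 2 3 1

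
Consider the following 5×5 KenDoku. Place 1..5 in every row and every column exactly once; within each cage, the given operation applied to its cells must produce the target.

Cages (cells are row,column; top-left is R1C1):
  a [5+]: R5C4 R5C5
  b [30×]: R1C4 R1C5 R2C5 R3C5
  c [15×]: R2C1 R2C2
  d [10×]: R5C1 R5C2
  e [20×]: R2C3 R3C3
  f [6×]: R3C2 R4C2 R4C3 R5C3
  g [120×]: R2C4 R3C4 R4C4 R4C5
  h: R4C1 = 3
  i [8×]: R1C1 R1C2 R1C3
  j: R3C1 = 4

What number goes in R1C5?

J is a freebie; hence R3C1 = 4.
Row 3 already has 4, leaving R3C3 = 5.
Cage h is a single given cell, leaving R4C1 = 3.
Column 1 now contains 3, so R2C1 = 5.
Cage c needs two cells with product 15, so R2C2 = 3.
Column 3 now contains 5, leaving R2C3 = 4.
Row 2 already has 4, which forces R2C4 = 2.
Row 2 already has 2, leaving R2C5 = 1.
3 is placed in column 2, leaving R3C2 = 1.
Column 4 now contains 2; hence R3C4 = 3.
Row 3 now contains 3, so R3C5 = 2.
1 is placed in column 2, so R4C2 = 2.
Row 4 now contains 2, which forces R4C3 = 1.
5 is placed in column 1, leaving R5C1 = 2.
2 is placed in column 2, leaving R5C2 = 5.
Column 3 already has 1, leaving R5C3 = 3.
3 is placed in row 5, leaving R5C5 = 4.
Column 1 already has 2; hence R1C1 = 1.
2 is placed in column 2, which forces R1C2 = 4.
Column 3 already has 1, so R1C3 = 2.
The 4 cells of cage b must have product 30; hence R1C4 = 5.
The 4 cells of cage b must have product 30; hence R1C5 = 3.
The 4 cells of cage g must have product 120, so R4C4 = 4.
Column 5 already has 4, leaving R4C5 = 5.
Row 5 already has 4, so R5C4 = 1.
Filled in: 1 4 2 5 3 / 5 3 4 2 1 / 4 1 5 3 2 / 3 2 1 4 5 / 2 5 3 1 4.

3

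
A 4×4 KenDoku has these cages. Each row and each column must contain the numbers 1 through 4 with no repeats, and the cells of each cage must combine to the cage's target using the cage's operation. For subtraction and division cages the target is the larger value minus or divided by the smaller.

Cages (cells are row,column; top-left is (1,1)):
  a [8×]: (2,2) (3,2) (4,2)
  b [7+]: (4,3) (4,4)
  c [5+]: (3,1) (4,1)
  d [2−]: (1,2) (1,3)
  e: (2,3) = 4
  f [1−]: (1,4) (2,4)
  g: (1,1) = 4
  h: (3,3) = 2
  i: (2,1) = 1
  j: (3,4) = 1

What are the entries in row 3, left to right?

3 4 2 1

Cage g is given, leaving (1,1) = 4.
Cage i is given; hence (2,1) = 1.
E is a freebie, which forces (2,3) = 4.
H is a freebie, so (3,3) = 2.
Cage j is a single given cell, so (3,4) = 1.
Column 3 already has 4; hence (4,3) = 3.
3 is placed in row 4, so (4,4) = 4.
Cage d's pair has difference 2, so (1,2) = 3.
Column 3 already has 3, leaving (1,3) = 1.
Row 1 now contains 3; hence (1,4) = 2.
4 is placed in row 2, leaving (2,2) = 2.
2 is placed in column 4; hence (2,4) = 3.
Row 3 now contains 2; hence (3,1) = 3.
Row 3 now contains 1, so (3,2) = 4.
3 is placed in row 4, which forces (4,1) = 2.
Cage a needs product 8, so (4,2) = 1.
The full grid is 4 3 1 2 / 1 2 4 3 / 3 4 2 1 / 2 1 3 4.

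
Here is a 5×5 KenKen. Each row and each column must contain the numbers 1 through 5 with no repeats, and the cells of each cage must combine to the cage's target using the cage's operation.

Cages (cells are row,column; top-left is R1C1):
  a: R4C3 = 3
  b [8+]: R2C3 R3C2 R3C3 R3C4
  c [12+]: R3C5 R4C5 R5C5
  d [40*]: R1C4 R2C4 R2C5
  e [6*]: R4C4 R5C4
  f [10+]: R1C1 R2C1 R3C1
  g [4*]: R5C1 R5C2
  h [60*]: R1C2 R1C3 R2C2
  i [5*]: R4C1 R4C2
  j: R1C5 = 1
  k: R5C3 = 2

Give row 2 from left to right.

3 4 1 5 2

J is a freebie; hence R1C5 = 1.
A is a freebie, which forces R4C3 = 3.
3 is placed in row 4, which forces R4C4 = 2.
K is a freebie, so R5C3 = 2.
2 is placed in column 4; hence R5C4 = 3.
Column 3 now contains 2, leaving R2C3 = 1.
Cage d needs product 40, leaving R2C5 = 2.
Cage b needs sum 8, leaving R3C2 = 2.
Cage b has sum 8; hence R3C3 = 4.
The 4 cells of cage b must have sum 8, which forces R3C4 = 1.
Cage c has sum 12; hence R3C5 = 3.
The 3 cells of cage f must have sum 10, which forces R1C1 = 2.
4 is placed in column 3, so R1C3 = 5.
Row 1 already has 5, so R1C4 = 4.
Cage f has sum 10, leaving R2C1 = 3.
Row 2 already has 3; hence R2C2 = 4.
Column 4 now contains 4, so R2C4 = 5.
Row 3 now contains 3; hence R3C1 = 5.
Column 1 already has 5, leaving R4C1 = 1.
Row 4 now contains 1; hence R4C2 = 5.
Row 4 already has 5; hence R4C5 = 4.
Column 1 now contains 1; hence R5C1 = 4.
Column 2 now contains 4, leaving R5C2 = 1.
Column 5 already has 4, leaving R5C5 = 5.
Row 1 already has 4, leaving R1C2 = 3.
Completed grid: 2 3 5 4 1 / 3 4 1 5 2 / 5 2 4 1 3 / 1 5 3 2 4 / 4 1 2 3 5.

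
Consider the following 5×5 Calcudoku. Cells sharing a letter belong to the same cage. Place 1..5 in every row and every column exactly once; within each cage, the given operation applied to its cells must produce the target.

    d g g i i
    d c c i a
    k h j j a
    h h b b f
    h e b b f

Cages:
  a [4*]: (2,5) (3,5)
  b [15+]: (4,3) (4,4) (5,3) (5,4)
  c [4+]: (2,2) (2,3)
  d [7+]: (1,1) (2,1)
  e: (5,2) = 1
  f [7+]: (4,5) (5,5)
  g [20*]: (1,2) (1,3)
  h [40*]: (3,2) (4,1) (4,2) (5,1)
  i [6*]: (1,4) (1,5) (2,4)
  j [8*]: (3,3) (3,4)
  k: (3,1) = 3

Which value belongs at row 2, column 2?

3

Cage k is given; hence (3,1) = 3.
Cage e is a single given cell, so (5,2) = 1.
Column 2 already has 1, leaving (2,2) = 3.
The two cells of cage c must have sum 4; hence (2,3) = 1.
Row 2 already has 1, which forces (2,4) = 2.
Row 2 already has 1, so (2,5) = 4.
2 is placed in column 4, so (3,4) = 4.
4 is placed in column 5; hence (3,5) = 1.
Cage h needs product 40, leaving (4,1) = 1.
Cage d's pair has sum 7; hence (1,1) = 2.
Cage i has product 6, leaving (1,4) = 1.
Cage i has product 6, so (1,5) = 3.
Row 2 already has 2, leaving (2,1) = 5.
4 is placed in row 3, so (3,3) = 2.
Column 1 already has 5, leaving (5,1) = 4.
2 is placed in row 3, which forces (3,2) = 5.
Cage h needs product 40; hence (4,2) = 2.
Cage b has sum 15; hence (4,3) = 4.
The 4 cells of cage b must have sum 15, leaving (4,4) = 3.
Row 4 now contains 2, so (4,5) = 5.
The 4 cells of cage b must have sum 15, leaving (5,3) = 3.
The 4 cells of cage b must have sum 15, leaving (5,4) = 5.
Column 5 already has 5, leaving (5,5) = 2.
5 is placed in column 2, which forces (1,2) = 4.
4 is placed in column 3, so (1,3) = 5.
The full grid is 2 4 5 1 3 / 5 3 1 2 4 / 3 5 2 4 1 / 1 2 4 3 5 / 4 1 3 5 2.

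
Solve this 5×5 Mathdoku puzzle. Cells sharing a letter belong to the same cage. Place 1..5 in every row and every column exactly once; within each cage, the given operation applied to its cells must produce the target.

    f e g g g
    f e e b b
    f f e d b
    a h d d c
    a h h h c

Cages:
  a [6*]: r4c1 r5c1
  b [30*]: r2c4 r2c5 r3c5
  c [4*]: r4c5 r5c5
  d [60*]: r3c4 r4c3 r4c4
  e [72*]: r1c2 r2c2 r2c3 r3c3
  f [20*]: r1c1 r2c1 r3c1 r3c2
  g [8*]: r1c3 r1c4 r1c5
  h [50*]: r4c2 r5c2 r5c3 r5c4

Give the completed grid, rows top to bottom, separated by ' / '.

Cage h needs product 50, leaving r4c2 = 5.
Cage d has product 60; hence r3c4 = 5.
Cage b needs product 30, so r2c5 = 5.
Cage h has product 50, so r5c3 = 5.
Cage f has product 20, so r1c1 = 5.
In row 1, 3 can only go at r1c2, so r1c2 = 3.
The only place for 1 in row 2 is r2c1.
1 is placed in column 1, leaving r3c1 = 4.
Cage f needs product 20, so r3c2 = 1.
1 is placed in column 2, which forces r5c2 = 2.
Row 5 already has 2, leaving r5c4 = 1.
1 is placed in row 5, leaving r5c5 = 4.
2 is placed in column 2, so r2c2 = 4.
Cage a needs two cells with product 6, which forces r4c1 = 2.
Column 5 now contains 4, so r4c5 = 1.
Row 5 already has 2; hence r5c1 = 3.
Cage g has product 8; hence r1c3 = 1.
The 3 cells of cage g must have product 8, so r1c4 = 4.
Column 5 already has 1; hence r1c5 = 2.
Column 5 now contains 2; hence r3c5 = 3.
4 is placed in column 4; hence r4c4 = 3.
The 4 cells of cage e must have product 72, which forces r2c3 = 3.
Column 4 now contains 3, so r2c4 = 2.
Row 3 now contains 3, leaving r3c3 = 2.
3 is placed in row 4, so r4c3 = 4.

5 3 1 4 2 / 1 4 3 2 5 / 4 1 2 5 3 / 2 5 4 3 1 / 3 2 5 1 4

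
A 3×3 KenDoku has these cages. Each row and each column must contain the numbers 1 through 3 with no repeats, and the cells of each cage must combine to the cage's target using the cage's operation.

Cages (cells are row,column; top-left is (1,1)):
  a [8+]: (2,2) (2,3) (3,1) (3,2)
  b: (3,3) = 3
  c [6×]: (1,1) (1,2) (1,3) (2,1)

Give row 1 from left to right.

Cage c has product 6, leaving (2,1) = 1.
Cage b is given; hence (3,3) = 3.
Cage a has sum 8, leaving (2,2) = 3.
3 is placed in column 3, which forces (2,3) = 2.
Row 3 now contains 3, so (3,1) = 2.
The 4 cells of cage a must have sum 8; hence (3,2) = 1.
Column 1 now contains 2; hence (1,1) = 3.
Column 2 now contains 1; hence (1,2) = 2.
Column 3 now contains 2; hence (1,3) = 1.
Completed grid: 3 2 1 / 1 3 2 / 2 1 3.

3 2 1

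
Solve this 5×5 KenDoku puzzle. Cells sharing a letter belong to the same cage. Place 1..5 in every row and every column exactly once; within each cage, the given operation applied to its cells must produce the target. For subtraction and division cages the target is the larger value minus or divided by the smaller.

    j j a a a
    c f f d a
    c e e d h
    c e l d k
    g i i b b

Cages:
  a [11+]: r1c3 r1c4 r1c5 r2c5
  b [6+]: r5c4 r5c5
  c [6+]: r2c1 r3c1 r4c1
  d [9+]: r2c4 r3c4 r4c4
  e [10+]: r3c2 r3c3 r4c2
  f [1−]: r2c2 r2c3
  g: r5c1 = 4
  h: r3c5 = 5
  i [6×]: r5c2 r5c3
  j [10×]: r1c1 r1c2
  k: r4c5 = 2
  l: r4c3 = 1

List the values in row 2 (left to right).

H is a freebie, leaving r3c5 = 5.
Cage l is a single given cell, so r4c3 = 1.
K is a freebie; hence r4c5 = 2.
Cage g is given; hence r5c1 = 4.
Row 5 now contains 4, which forces r5c5 = 1.
The 4 cells of cage a must have sum 11; hence r1c3 = 3.
Cage a has sum 11; hence r1c4 = 1.
Cage a has sum 11, which forces r1c5 = 4.
The 4 cells of cage a must have sum 11, leaving r2c5 = 3.
Row 4 already has 2, which forces r4c1 = 3.
Column 3 now contains 3, leaving r5c3 = 2.
Cage b's pair has sum 6, so r5c4 = 5.
Cage d has sum 9, leaving r2c4 = 2.
Column 3 already has 2, which forces r3c3 = 4.
The 3 cells of cage d must have sum 9, so r3c4 = 3.
Column 4 already has 5, which forces r4c4 = 4.
2 is placed in row 5, which forces r5c2 = 3.
Row 2 already has 2; hence r2c1 = 1.
Cage f needs two cells with difference 1; hence r2c2 = 4.
Column 3 already has 4, so r2c3 = 5.
Cage c has sum 6, leaving r3c1 = 2.
Cage e needs sum 10, leaving r3c2 = 1.
4 is placed in row 4, leaving r4c2 = 5.
2 is placed in column 1; hence r1c1 = 5.
Column 2 already has 5, leaving r1c2 = 2.
The full grid is 5 2 3 1 4 / 1 4 5 2 3 / 2 1 4 3 5 / 3 5 1 4 2 / 4 3 2 5 1.

1 4 5 2 3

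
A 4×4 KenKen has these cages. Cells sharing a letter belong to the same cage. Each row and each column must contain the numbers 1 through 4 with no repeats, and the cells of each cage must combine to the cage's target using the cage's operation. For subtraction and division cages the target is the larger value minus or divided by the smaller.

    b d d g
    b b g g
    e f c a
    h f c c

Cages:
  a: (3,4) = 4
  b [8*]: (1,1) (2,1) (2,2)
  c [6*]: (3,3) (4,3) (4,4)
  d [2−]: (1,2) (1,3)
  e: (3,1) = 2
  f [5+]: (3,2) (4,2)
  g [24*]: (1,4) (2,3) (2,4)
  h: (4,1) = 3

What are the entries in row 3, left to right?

2 1 3 4

Cage e is given, which forces (3,1) = 2.
Cage a is a single given cell, which forces (3,4) = 4.
H is a freebie, so (4,1) = 3.
The 3 cells of cage b must have product 8, leaving (2,2) = 2.
The 3 cells of cage g must have product 24, leaving (2,3) = 4.
2 is placed in row 2, so (2,4) = 3.
Cage c has product 6, which forces (3,3) = 3.
2 is placed in column 2, leaving (4,2) = 4.
The 3 cells of cage b must have product 8, so (1,1) = 4.
Cage d needs two cells with difference 2, so (1,2) = 3.
Cage d needs two cells with difference 2, leaving (1,3) = 1.
Column 4 now contains 3, leaving (1,4) = 2.
Row 2 now contains 4, so (2,1) = 1.
Row 3 now contains 3, so (3,2) = 1.
Column 3 already has 1, leaving (4,3) = 2.
Column 4 now contains 2; hence (4,4) = 1.
Completed grid: 4 3 1 2 / 1 2 4 3 / 2 1 3 4 / 3 4 2 1.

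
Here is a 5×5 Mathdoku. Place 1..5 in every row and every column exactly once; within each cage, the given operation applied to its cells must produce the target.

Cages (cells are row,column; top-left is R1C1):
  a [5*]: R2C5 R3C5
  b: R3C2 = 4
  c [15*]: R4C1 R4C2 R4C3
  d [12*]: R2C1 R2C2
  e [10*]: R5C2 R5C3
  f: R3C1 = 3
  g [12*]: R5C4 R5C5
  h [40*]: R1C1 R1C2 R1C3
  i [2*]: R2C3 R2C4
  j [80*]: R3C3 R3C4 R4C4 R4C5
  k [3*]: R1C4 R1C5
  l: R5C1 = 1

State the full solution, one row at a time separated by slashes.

Cage f is a single given cell; hence R3C1 = 3.
B is a freebie; hence R3C2 = 4.
Cage l is a single given cell, so R5C1 = 1.
3 is placed in column 1; hence R2C1 = 4.
Column 2 already has 4, which forces R2C2 = 3.
Column 1 already has 1, leaving R4C1 = 5.
3 is placed in column 2; hence R4C2 = 1.
1 is placed in row 4; hence R4C3 = 3.
5 is placed in column 1, leaving R1C1 = 2.
The 3 cells of cage h must have product 40; hence R1C2 = 5.
Cage h has product 40, which forces R1C3 = 4.
5 is placed in column 2, leaving R5C2 = 2.
2 is placed in row 5; hence R5C3 = 5.
Column 3 now contains 5; hence R3C3 = 2.
Cage j has product 80, leaving R3C4 = 5.
5 is placed in row 3, so R3C5 = 1.
Cage k needs two cells with product 3, which forces R1C4 = 1.
Column 5 now contains 1, leaving R1C5 = 3.
Column 3 now contains 2, which forces R2C3 = 1.
The two cells of cage i must have product 2, so R2C4 = 2.
Column 5 now contains 1, so R2C5 = 5.
Column 4 now contains 2, leaving R4C4 = 4.
4 is placed in row 4, leaving R4C5 = 2.
4 is placed in column 4, leaving R5C4 = 3.
Column 5 now contains 3, so R5C5 = 4.

2 5 4 1 3 / 4 3 1 2 5 / 3 4 2 5 1 / 5 1 3 4 2 / 1 2 5 3 4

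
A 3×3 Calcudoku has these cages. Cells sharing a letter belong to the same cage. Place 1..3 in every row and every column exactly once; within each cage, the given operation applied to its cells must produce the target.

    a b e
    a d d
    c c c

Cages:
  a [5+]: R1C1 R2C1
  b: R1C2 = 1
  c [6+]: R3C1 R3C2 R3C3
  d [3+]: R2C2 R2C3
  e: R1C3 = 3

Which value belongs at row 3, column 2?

Cage b is given; hence R1C2 = 1.
E is a freebie, so R1C3 = 3.
1 is placed in column 2; hence R2C2 = 2.
Row 2 already has 2; hence R2C3 = 1.
2 is placed in column 2, so R3C2 = 3.
Column 3 now contains 1, which forces R3C3 = 2.
3 is placed in row 1, leaving R1C1 = 2.
Row 2 already has 2; hence R2C1 = 3.
2 is placed in row 3; hence R3C1 = 1.
Filled in: 2 1 3 / 3 2 1 / 1 3 2.

3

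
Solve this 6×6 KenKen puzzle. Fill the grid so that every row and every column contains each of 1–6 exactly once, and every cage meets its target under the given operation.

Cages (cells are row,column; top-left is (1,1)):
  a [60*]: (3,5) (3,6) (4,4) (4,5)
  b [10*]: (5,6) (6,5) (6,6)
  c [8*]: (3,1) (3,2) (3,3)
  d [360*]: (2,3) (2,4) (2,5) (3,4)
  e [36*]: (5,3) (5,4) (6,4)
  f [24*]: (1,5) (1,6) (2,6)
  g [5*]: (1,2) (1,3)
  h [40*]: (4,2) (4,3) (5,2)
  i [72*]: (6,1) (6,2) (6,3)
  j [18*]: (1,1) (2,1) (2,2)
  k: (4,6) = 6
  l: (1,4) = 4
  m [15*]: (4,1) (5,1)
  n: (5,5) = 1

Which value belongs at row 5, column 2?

4

Cage l is given; hence (1,4) = 4.
K is a freebie, so (4,6) = 6.
Cage n is a single given cell, so (5,5) = 1.
Cage f needs product 24, leaving (2,6) = 4.
Cage b has product 10, leaving (6,6) = 1.
Cage d has product 360, which forces (3,4) = 6.
Cage e has product 36, leaving (5,3) = 6.
Cage d has product 360; hence (2,5) = 6.
In row 1, 6 can only go at (1,1), so (1,1) = 6.
Cage i needs product 72, leaving (6,2) = 6.
In row 4, 1 can only go at (4,4), so (4,4) = 1.
Row 5 needs a 4, and only (5,2) is open for it.
Row 4 needs a 4, and only (4,5) is open for it.
The only place for 3 in row 4 is (4,1).
Column 1 now contains 3; hence (2,1) = 1.
The 3 cells of cage j must have product 18, leaving (2,2) = 3.
Column 1 now contains 3, so (5,1) = 5.
5 is placed in row 5, which forces (5,6) = 2.
Column 1 now contains 3, so (6,1) = 4.
Cage i has product 72, leaving (6,3) = 3.
Row 6 now contains 3, leaving (6,4) = 2.
Row 6 now contains 2, leaving (6,5) = 5.
Cage f has product 24, leaving (1,5) = 2.
Column 6 now contains 2, leaving (1,6) = 3.
Cage d has product 360; hence (2,3) = 2.
2 is placed in column 4, so (2,4) = 5.
Column 1 now contains 4; hence (3,1) = 2.
The 3 cells of cage c must have product 8, which forces (3,2) = 1.
The 3 cells of cage c must have product 8; hence (3,3) = 4.
5 is placed in column 5, so (3,5) = 3.
Cage a has product 60, so (3,6) = 5.
2 is placed in column 3, leaving (4,3) = 5.
2 is placed in row 5, leaving (5,4) = 3.
1 is placed in column 2, which forces (1,2) = 5.
Column 3 already has 5, so (1,3) = 1.
5 is placed in row 4, so (4,2) = 2.
Completed grid: 6 5 1 4 2 3 / 1 3 2 5 6 4 / 2 1 4 6 3 5 / 3 2 5 1 4 6 / 5 4 6 3 1 2 / 4 6 3 2 5 1.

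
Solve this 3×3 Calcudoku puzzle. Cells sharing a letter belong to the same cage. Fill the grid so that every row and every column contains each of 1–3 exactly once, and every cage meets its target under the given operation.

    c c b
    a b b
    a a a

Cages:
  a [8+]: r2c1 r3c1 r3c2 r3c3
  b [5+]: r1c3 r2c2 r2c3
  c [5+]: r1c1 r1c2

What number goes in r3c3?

Cage a has sum 8; hence r2c1 = 2.
2 is placed in row 2, leaving r2c2 = 1.
1 is placed in row 2, so r2c3 = 3.
2 is placed in column 1, so r1c1 = 3.
Cage c needs two cells with sum 5; hence r1c2 = 2.
Cage b needs sum 5, leaving r1c3 = 1.
Column 1 already has 3, which forces r3c1 = 1.
Column 2 already has 2, leaving r3c2 = 3.
1 is placed in column 3, which forces r3c3 = 2.
The full grid is 3 2 1 / 2 1 3 / 1 3 2.

2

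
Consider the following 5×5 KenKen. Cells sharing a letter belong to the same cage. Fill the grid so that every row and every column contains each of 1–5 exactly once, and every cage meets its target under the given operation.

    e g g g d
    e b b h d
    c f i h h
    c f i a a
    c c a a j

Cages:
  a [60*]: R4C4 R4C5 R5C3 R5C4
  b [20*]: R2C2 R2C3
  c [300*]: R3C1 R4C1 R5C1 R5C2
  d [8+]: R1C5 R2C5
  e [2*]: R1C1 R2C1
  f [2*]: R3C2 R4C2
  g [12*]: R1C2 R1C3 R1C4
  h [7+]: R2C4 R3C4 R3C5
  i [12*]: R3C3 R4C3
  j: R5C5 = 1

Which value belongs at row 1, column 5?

5

Cage c has product 300, leaving R5C2 = 5.
Cage j is a single given cell, so R5C5 = 1.
Column 2 already has 5; hence R2C2 = 4.
Cage b needs two cells with product 20, so R2C3 = 5.
Row 2 already has 5, which forces R2C5 = 3.
Column 5 now contains 3; hence R1C5 = 5.
5 is placed in column 5, leaving R4C5 = 2.
The two cells of cage f must have product 2, leaving R3C2 = 2.
Row 3 now contains 2, which forces R3C4 = 1.
2 is placed in column 5, which forces R3C5 = 4.
Row 4 already has 2, so R4C2 = 1.
Cage a has product 60, so R4C4 = 5.
1 is placed in column 2; hence R1C2 = 3.
Cage g has product 12, which forces R1C3 = 1.
Cage g has product 12, leaving R1C4 = 4.
1 is placed in column 4, so R2C4 = 2.
Cage c has product 300, which forces R3C1 = 5.
4 is placed in row 3; hence R3C3 = 3.
Cage i's pair has product 12, which forces R4C3 = 4.
Column 3 now contains 3, which forces R5C3 = 2.
2 is placed in column 4; hence R5C4 = 3.
Row 1 already has 1, leaving R1C1 = 2.
2 is placed in row 2, which forces R2C1 = 1.
Row 4 already has 4, so R4C1 = 3.
Row 5 already has 3, so R5C1 = 4.
Completed grid: 2 3 1 4 5 / 1 4 5 2 3 / 5 2 3 1 4 / 3 1 4 5 2 / 4 5 2 3 1.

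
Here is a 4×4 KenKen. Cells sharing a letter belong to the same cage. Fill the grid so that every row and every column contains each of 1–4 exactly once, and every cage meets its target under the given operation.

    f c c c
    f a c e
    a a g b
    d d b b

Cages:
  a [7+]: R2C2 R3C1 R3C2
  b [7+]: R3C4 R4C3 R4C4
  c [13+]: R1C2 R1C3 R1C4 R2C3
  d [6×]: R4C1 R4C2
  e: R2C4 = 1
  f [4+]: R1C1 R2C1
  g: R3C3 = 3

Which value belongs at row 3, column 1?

4

The 4 cells of cage c must have sum 13, leaving R2C3 = 4.
Cage e is a single given cell; hence R2C4 = 1.
Cage g is given, which forces R3C3 = 3.
Cage f needs two cells with sum 4, leaving R1C1 = 1.
Column 3 now contains 3, leaving R1C3 = 2.
Row 2 already has 1, leaving R2C1 = 3.
Cage a has sum 7, leaving R2C2 = 2.
Column 1 now contains 1, which forces R3C1 = 4.
Row 3 now contains 4, so R3C2 = 1.
Row 3 now contains 4, so R3C4 = 2.
Column 1 now contains 3, leaving R4C1 = 2.
Column 2 already has 2, which forces R4C2 = 3.
Column 3 already has 2, leaving R4C3 = 1.
Row 4 now contains 3; hence R4C4 = 4.
Column 2 now contains 3, leaving R1C2 = 4.
Column 4 already has 4; hence R1C4 = 3.
Filled in: 1 4 2 3 / 3 2 4 1 / 4 1 3 2 / 2 3 1 4.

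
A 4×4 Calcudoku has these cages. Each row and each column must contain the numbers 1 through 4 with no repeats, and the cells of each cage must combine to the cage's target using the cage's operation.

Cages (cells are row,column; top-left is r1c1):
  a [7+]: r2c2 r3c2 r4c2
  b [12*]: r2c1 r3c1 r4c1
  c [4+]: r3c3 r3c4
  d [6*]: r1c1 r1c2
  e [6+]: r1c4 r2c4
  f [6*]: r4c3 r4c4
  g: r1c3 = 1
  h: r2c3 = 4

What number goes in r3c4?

G is a freebie; hence r1c3 = 1.
Cage h is given; hence r2c3 = 4.
Row 2 now contains 4; hence r2c4 = 2.
1 is placed in column 3, leaving r3c3 = 3.
Row 3 already has 3, leaving r3c4 = 1.
Column 3 already has 3, which forces r4c3 = 2.
Column 4 now contains 2, which forces r4c4 = 3.
Column 4 now contains 2, so r1c4 = 4.
Cage b needs product 12; hence r2c1 = 3.
Row 2 now contains 2, so r2c2 = 1.
1 is placed in row 3; hence r3c1 = 4.
Cage a needs sum 7; hence r3c2 = 2.
The 3 cells of cage b must have product 12, leaving r4c1 = 1.
Cage a has sum 7; hence r4c2 = 4.
Column 1 now contains 3, which forces r1c1 = 2.
Column 2 now contains 2; hence r1c2 = 3.
Filled in: 2 3 1 4 / 3 1 4 2 / 4 2 3 1 / 1 4 2 3.

1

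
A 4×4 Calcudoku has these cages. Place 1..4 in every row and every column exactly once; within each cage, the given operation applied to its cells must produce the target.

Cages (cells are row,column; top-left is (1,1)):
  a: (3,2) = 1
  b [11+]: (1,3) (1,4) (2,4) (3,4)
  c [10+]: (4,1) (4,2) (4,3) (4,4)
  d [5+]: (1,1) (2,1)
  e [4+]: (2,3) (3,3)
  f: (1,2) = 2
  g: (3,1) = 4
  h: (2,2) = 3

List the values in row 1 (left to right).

F is a freebie, so (1,2) = 2.
H is a freebie, which forces (2,2) = 3.
Row 2 now contains 3; hence (2,3) = 1.
G is a freebie, so (3,1) = 4.
Cage a is given; hence (3,2) = 1.
Column 3 now contains 1; hence (3,3) = 3.
Row 3 now contains 3, leaving (3,4) = 2.
Column 2 now contains 1; hence (4,2) = 4.
Row 4 now contains 4, leaving (4,3) = 2.
Cage d needs two cells with sum 5, leaving (1,1) = 3.
Column 3 already has 3, which forces (1,3) = 4.
The 4 cells of cage b must have sum 11, leaving (1,4) = 1.
Column 1 now contains 4, so (2,1) = 2.
Column 4 already has 2, leaving (2,4) = 4.
3 is placed in column 1, which forces (4,1) = 1.
Column 4 already has 1, so (4,4) = 3.
Filled in: 3 2 4 1 / 2 3 1 4 / 4 1 3 2 / 1 4 2 3.

3 2 4 1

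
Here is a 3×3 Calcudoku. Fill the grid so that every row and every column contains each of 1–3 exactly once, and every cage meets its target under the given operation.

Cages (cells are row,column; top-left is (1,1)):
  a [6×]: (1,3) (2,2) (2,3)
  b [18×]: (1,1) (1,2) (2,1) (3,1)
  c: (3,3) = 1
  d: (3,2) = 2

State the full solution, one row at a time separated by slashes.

1 3 2 / 2 1 3 / 3 2 1

Cage b needs product 18; hence (1,2) = 3.
Cage d is given, leaving (3,2) = 2.
C is a freebie; hence (3,3) = 1.
Column 3 already has 1, which forces (1,3) = 2.
Column 2 already has 2, which forces (2,2) = 1.
Cage a has product 6; hence (2,3) = 3.
1 is placed in row 3, so (3,1) = 3.
2 is placed in row 1, leaving (1,1) = 1.
1 is placed in row 2; hence (2,1) = 2.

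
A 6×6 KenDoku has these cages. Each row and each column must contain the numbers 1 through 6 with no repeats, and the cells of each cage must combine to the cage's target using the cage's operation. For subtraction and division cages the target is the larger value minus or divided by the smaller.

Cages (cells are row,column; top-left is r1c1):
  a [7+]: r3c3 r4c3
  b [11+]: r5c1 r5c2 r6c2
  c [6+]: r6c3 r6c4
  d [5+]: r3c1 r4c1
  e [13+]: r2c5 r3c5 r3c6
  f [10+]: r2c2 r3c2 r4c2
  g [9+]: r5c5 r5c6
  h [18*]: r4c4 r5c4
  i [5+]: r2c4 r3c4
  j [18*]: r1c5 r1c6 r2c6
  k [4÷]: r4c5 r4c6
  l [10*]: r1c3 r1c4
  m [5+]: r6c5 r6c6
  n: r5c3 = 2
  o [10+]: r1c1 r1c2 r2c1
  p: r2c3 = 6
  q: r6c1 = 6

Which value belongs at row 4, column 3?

P is a freebie; hence r2c3 = 6.
Cage n is given, which forces r5c3 = 2.
Q is a freebie, so r6c1 = 6.
2 is placed in column 3; hence r1c3 = 5.
The two cells of cage l must have product 10, so r1c4 = 2.
Cage c's pair has sum 6; hence r6c3 = 1.
Cage c's pair has sum 6, which forces r6c4 = 5.
The only place for 5 in row 4 is r4c2.
In row 4, 2 can only go at r4c1, so r4c1 = 2.
The two cells of cage d must have sum 5, so r3c1 = 3.
3 is placed in row 3, which forces r3c3 = 4.
Row 3 now contains 4, so r3c4 = 1.
Column 3 already has 4, leaving r4c3 = 3.
Row 4 already has 3, which forces r4c4 = 6.
Column 4 now contains 6, which forces r5c4 = 3.
Cage o needs sum 10, leaving r2c1 = 5.
The 3 cells of cage f must have sum 10, so r2c2 = 3.
Column 4 already has 1; hence r2c4 = 4.
5 is placed in row 2, which forces r2c5 = 2.
3 is placed in row 2; hence r2c6 = 1.
Row 3 now contains 1; hence r3c2 = 2.
Column 6 already has 1; hence r4c6 = 4.
5 is placed in column 1, leaving r5c1 = 1.
Column 6 already has 4, so r5c6 = 5.
2 is placed in column 2; hence r6c2 = 4.
Column 5 now contains 2, which forces r6c5 = 3.
Row 6 already has 3, which forces r6c6 = 2.
Column 1 already has 1, leaving r1c1 = 4.
Column 2 now contains 4, leaving r1c2 = 1.
The 3 cells of cage j must have product 18, which forces r1c5 = 6.
The 3 cells of cage j must have product 18, which forces r1c6 = 3.
Cage e needs sum 13; hence r3c5 = 5.
Column 6 already has 5; hence r3c6 = 6.
4 is placed in row 4, leaving r4c5 = 1.
Column 2 now contains 4, so r5c2 = 6.
5 is placed in row 5; hence r5c5 = 4.
The full grid is 4 1 5 2 6 3 / 5 3 6 4 2 1 / 3 2 4 1 5 6 / 2 5 3 6 1 4 / 1 6 2 3 4 5 / 6 4 1 5 3 2.

3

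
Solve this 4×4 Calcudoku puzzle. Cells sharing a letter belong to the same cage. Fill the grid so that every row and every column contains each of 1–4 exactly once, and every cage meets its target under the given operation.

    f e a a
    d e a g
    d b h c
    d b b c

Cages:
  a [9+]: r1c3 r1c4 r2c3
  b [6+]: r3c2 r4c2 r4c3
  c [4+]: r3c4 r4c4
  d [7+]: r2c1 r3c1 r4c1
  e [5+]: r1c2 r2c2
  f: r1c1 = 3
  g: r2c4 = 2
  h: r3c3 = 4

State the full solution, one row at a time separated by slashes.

3 1 2 4 / 1 4 3 2 / 2 3 4 1 / 4 2 1 3

F is a freebie, leaving r1c1 = 3.
G is a freebie, leaving r2c4 = 2.
Cage h is given, which forces r3c3 = 4.
Cage a has sum 9, which forces r1c3 = 2.
Column 4 now contains 2; hence r1c4 = 4.
4 is placed in column 3, which forces r2c3 = 3.
Column 3 now contains 3, which forces r4c3 = 1.
Row 4 now contains 1, so r4c4 = 3.
4 is placed in row 1, which forces r1c2 = 1.
Cage e needs two cells with sum 5, which forces r2c2 = 4.
1 is placed in column 2, which forces r3c2 = 3.
Column 4 now contains 3, leaving r3c4 = 1.
4 is placed in column 2, so r4c2 = 2.
4 is placed in row 2; hence r2c1 = 1.
1 is placed in row 3, so r3c1 = 2.
2 is placed in row 4, leaving r4c1 = 4.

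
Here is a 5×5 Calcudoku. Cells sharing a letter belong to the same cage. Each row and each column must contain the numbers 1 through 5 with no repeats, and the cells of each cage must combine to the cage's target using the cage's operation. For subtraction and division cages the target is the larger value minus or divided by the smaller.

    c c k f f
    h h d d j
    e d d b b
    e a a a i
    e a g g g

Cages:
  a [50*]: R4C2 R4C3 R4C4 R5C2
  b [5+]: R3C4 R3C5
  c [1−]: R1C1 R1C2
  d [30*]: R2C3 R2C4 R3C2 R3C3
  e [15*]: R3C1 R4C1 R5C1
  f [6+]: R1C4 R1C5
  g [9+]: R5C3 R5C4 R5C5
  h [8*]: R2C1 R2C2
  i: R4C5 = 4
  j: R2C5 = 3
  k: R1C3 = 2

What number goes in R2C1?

2

K is a freebie, so R1C3 = 2.
Cage j is a single given cell, so R2C5 = 3.
Cage i is given, so R4C5 = 4.
Cage a needs product 50, so R5C2 = 5.
The 3 cells of cage g must have sum 9; hence R5C5 = 2.
Cage b needs two cells with sum 5, which forces R3C4 = 4.
2 is placed in column 5, leaving R3C5 = 1.
4 is placed in column 4, leaving R5C4 = 3.
Cage f needs two cells with sum 6; hence R1C4 = 1.
Column 5 already has 1, leaving R1C5 = 5.
Row 5 now contains 3, which forces R5C1 = 1.
Row 5 now contains 3, so R5C3 = 4.
The 4 cells of cage d must have product 30; hence R2C3 = 1.
1 is placed in column 3; hence R4C3 = 5.
Row 4 already has 5, leaving R4C4 = 2.
Column 4 already has 2, leaving R2C4 = 5.
Cage e has product 15, so R3C1 = 5.
Cage d has product 30; hence R3C2 = 2.
5 is placed in column 3, which forces R3C3 = 3.
Row 4 already has 5, so R4C1 = 3.
Row 4 now contains 2, leaving R4C2 = 1.
Column 1 already has 3, so R1C1 = 4.
The two cells of cage c must have difference 1, leaving R1C2 = 3.
Cage h needs two cells with product 8, leaving R2C1 = 2.
Column 2 already has 2, which forces R2C2 = 4.
Filled in: 4 3 2 1 5 / 2 4 1 5 3 / 5 2 3 4 1 / 3 1 5 2 4 / 1 5 4 3 2.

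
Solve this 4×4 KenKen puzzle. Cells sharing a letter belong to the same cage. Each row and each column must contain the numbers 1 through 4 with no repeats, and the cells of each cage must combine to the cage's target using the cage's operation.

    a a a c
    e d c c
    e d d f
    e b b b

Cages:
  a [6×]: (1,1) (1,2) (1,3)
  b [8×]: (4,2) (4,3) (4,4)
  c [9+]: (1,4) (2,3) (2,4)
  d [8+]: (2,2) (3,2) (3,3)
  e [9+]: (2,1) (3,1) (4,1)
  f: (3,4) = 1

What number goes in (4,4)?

F is a freebie, which forces (3,4) = 1.
The only place for 4 in row 1 is (1,4).
4 is placed in column 4, which forces (4,4) = 2.
Cage c needs sum 9; hence (2,3) = 2.
2 is placed in column 4, leaving (2,4) = 3.
Row 2 now contains 3; hence (2,1) = 4.
Row 2 now contains 3, so (2,2) = 1.
Cage e has sum 9, so (3,1) = 2.
Cage e needs sum 9, so (4,1) = 3.
Column 2 already has 1, so (4,2) = 4.
Row 4 already has 4, leaving (4,3) = 1.
Column 1 already has 3, leaving (1,1) = 1.
The 3 cells of cage a must have product 6, which forces (1,2) = 2.
Column 3 now contains 1; hence (1,3) = 3.
4 is placed in column 2, leaving (3,2) = 3.
Cage d has sum 8, so (3,3) = 4.
Completed grid: 1 2 3 4 / 4 1 2 3 / 2 3 4 1 / 3 4 1 2.

2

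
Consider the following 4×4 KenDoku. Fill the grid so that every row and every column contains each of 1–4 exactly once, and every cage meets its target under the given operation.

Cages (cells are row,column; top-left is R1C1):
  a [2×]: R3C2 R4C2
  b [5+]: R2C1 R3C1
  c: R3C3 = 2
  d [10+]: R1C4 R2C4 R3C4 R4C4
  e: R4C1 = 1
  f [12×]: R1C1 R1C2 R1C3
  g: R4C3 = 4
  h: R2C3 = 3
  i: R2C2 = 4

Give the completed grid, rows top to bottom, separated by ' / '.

I is a freebie, leaving R2C2 = 4.
Cage h is a single given cell; hence R2C3 = 3.
Cage c is a single given cell, leaving R3C3 = 2.
Cage e is given, leaving R4C1 = 1.
Row 4 now contains 1; hence R4C2 = 2.
G is a freebie, leaving R4C3 = 4.
Row 4 already has 4, so R4C4 = 3.
The 3 cells of cage f must have product 12; hence R1C1 = 4.
Cage f has product 12, so R1C2 = 3.
Column 3 already has 4; hence R1C3 = 1.
Row 1 already has 1; hence R1C4 = 2.
Column 1 now contains 1, leaving R2C1 = 2.
Column 4 now contains 2, which forces R2C4 = 1.
Cage b needs two cells with sum 5, which forces R3C1 = 3.
Row 3 now contains 2, so R3C2 = 1.
1 is placed in column 4, leaving R3C4 = 4.

4 3 1 2 / 2 4 3 1 / 3 1 2 4 / 1 2 4 3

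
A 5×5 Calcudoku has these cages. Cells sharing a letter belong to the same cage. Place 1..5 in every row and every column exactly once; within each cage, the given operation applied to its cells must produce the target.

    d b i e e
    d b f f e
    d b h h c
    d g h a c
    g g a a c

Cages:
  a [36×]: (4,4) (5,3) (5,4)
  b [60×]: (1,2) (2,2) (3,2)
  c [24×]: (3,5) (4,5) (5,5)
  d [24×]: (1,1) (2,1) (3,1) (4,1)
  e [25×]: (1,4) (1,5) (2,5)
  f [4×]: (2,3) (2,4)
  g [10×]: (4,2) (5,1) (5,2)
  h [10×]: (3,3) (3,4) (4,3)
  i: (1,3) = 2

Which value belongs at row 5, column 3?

3

Cage i is given; hence (1,3) = 2.
Cage e has product 25, leaving (1,4) = 5.
The 3 cells of cage e must have product 25, which forces (1,5) = 1.
Cage e needs product 25, so (2,5) = 5.
Cage a needs product 36, so (4,4) = 3.
Cage a needs product 36; hence (5,3) = 3.
The 3 cells of cage a must have product 36; hence (5,4) = 4.
4 is placed in row 5, leaving (5,5) = 2.
Cage f's pair has product 4, so (2,3) = 4.
4 is placed in column 4, so (2,4) = 1.
Cage b needs product 60; hence (3,2) = 5.
Row 3 now contains 5, leaving (3,3) = 1.
The 3 cells of cage h must have product 10, which forces (3,4) = 2.
Cage c needs product 24, so (3,5) = 3.
Cage g has product 10, leaving (4,2) = 2.
Column 3 already has 1; hence (4,3) = 5.
Column 5 already has 2; hence (4,5) = 4.
Column 2 now contains 5, which forces (5,2) = 1.
Cage d has product 24; hence (1,1) = 3.
The 3 cells of cage b must have product 60, which forces (1,2) = 4.
The 4 cells of cage d must have product 24, so (2,1) = 2.
Row 2 already has 4, so (2,2) = 3.
Row 3 now contains 3; hence (3,1) = 4.
Row 4 now contains 4, which forces (4,1) = 1.
1 is placed in row 5, so (5,1) = 5.
Filled in: 3 4 2 5 1 / 2 3 4 1 5 / 4 5 1 2 3 / 1 2 5 3 4 / 5 1 3 4 2.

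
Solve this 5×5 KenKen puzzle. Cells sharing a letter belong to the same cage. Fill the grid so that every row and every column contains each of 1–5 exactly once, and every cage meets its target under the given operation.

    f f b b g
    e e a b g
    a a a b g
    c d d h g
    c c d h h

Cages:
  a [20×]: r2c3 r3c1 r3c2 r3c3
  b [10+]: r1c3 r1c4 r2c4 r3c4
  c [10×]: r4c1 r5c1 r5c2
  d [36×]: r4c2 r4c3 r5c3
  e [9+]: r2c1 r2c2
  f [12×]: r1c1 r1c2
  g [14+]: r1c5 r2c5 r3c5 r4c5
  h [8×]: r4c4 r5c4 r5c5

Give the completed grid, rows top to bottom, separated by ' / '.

3 4 1 5 2 / 4 5 2 1 3 / 2 1 5 3 4 / 1 3 4 2 5 / 5 2 3 4 1

Cage d needs product 36, so r4c2 = 3.
Cage d has product 36, leaving r4c3 = 4.
The 3 cells of cage d must have product 36, so r5c3 = 3.
Cage f's pair has product 12, so r1c1 = 3.
Column 2 already has 3; hence r1c2 = 4.
Column 2 already has 4, leaving r2c2 = 5.
Row 2 now contains 5, so r2c1 = 4.
Row 2 now contains 4; hence r2c5 = 3.
Column 5 already has 3; hence r3c5 = 4.
The 4 cells of cage a must have product 20, leaving r2c3 = 2.
2 is placed in row 2; hence r2c4 = 1.
1 is placed in column 4, which forces r4c4 = 2.
2 is placed in row 4, leaving r4c5 = 5.
Cage h has product 8, leaving r5c4 = 4.
Column 3 now contains 2, leaving r1c3 = 1.
1 is placed in column 4; hence r1c4 = 5.
5 is placed in column 5, which forces r1c5 = 2.
Column 3 now contains 1, which forces r3c3 = 5.
Cage b needs sum 10, so r3c4 = 3.
Row 4 now contains 5, which forces r4c1 = 1.
The 3 cells of cage c must have product 10, which forces r5c1 = 5.
Cage c has product 10, so r5c2 = 2.
Cage h needs product 8, leaving r5c5 = 1.
1 is placed in column 1, so r3c1 = 2.
2 is placed in column 2, which forces r3c2 = 1.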